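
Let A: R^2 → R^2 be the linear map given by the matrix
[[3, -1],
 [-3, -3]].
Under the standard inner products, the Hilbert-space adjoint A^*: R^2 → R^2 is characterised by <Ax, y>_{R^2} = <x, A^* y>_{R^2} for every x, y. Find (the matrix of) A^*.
A^* = A^T =
[[3, -3],
 [-1, -3]]

For real matrices with standard dot products, the defining identity <Ax, y> = <x, A^* y> gives (Ax)^T y = x^T (A^*) y, i.e. x^T A^T y = x^T (A^*) y. Since this holds for all x, y, we must have A^* = A^T. Therefore
A^* =
[[3, -3],
 [-1, -3]].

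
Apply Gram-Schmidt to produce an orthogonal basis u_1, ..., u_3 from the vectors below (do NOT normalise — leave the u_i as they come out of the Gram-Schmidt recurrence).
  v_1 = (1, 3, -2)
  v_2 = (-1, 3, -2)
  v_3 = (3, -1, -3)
Orthogonal basis:
  u_1 = (1, 3, -2)
  u_2 = (-13/7, 3/7, -2/7)
  u_3 = (0, -22/13, -33/13)

Apply the Gram-Schmidt recurrence
  u_1 = v_1
  u_i = v_i − Σ_{j<i} ((v_i · u_j) / (u_j · u_j)) · u_j.

Step by step this gives:
  u_1 = (1, 3, -2)
  u_2 = (-13/7, 3/7, -2/7)
  u_3 = (0, -22/13, -33/13)

Orthogonality check:
  u_2 · u_1 = 0 (should be 0)
  u_3 · u_1 = 0 (should be 0)
  u_3 · u_2 = 0 (should be 0)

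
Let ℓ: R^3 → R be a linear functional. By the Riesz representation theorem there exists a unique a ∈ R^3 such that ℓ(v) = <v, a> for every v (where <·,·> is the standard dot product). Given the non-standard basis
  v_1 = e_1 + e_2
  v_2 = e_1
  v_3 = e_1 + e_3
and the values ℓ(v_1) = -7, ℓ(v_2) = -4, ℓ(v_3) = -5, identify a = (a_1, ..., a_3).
a = (-4, -3, -1)

Write a = (a_1, ..., a_3) in the standard basis. For each basis vector v_i, ℓ(v_i) = <v_i, a> is a linear equation in the a_j's. Collect the n equations into a matrix system V a = ℓ, where row i of V is v_i (expressed in the standard basis). Since V is invertible (lower-triangular with 1s on the diagonal, up to permutation), solve by back-substitution:
  V =
[[1, 1, 0],
 [1, 0, 0],
 [1, 0, 1]]
  V a = (-7, -4, -5)
Solving gives a = (-4, -3, -1).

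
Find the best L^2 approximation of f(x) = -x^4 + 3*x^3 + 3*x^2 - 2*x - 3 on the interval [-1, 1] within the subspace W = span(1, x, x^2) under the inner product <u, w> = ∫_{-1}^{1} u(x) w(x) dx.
g(x) = 15*x^2/7 - x/5 - 102/35

The best approximation g ∈ W is the orthogonal projection of f onto W. Writing g = a_0 + a_1 x + a_2 x^2, the coefficients solve the normal equations G · a = b where
  G_{ij} = <φ_i, φ_j> and b_i = <f, φ_i>, with φ_0 = 1, φ_1 = x, φ_2 = x^2.
G =
  [2, 0, 2/3]
  [0, 2/3, 0]
  [2/3, 0, 2/5],
b = (-22/5, -2/15, -38/35).
Solving gives a_0 = -102/35, a_1 = -1/5, a_2 = 15/7, so
  g(x) = 15*x^2/7 - x/5 - 102/35.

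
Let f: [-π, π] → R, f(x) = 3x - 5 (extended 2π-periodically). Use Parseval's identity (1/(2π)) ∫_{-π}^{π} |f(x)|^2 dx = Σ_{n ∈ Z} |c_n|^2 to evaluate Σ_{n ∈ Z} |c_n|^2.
Σ |c_n|^2 = 3π^2 + 25

Expand and integrate term by term over [-π, π]:
  ∫ (3x)^2 dx = 9·(2π^3/3); ∫ 2·3·(-5)·x dx = 0 (odd integrand); ∫ (-5)^2 dx = 25·2π.
So (1/(2π)) ∫_{-π}^{π} (3x - 5)^2 dx = 9π^2/3 + 25 = 3π^2 + 25.
Parseval ⇒ Σ |c_n|^2 = 3π^2 + 25.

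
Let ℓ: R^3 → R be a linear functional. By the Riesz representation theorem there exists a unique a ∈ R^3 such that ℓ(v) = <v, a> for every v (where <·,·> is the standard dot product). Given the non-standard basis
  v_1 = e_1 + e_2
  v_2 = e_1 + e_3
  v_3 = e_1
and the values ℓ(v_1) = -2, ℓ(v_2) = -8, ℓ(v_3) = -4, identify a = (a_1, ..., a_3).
a = (-4, 2, -4)

Write a = (a_1, ..., a_3) in the standard basis. For each basis vector v_i, ℓ(v_i) = <v_i, a> is a linear equation in the a_j's. Collect the n equations into a matrix system V a = ℓ, where row i of V is v_i (expressed in the standard basis). Since V is invertible (lower-triangular with 1s on the diagonal, up to permutation), solve by back-substitution:
  V =
[[1, 1, 0],
 [1, 0, 1],
 [1, 0, 0]]
  V a = (-2, -8, -4)
Solving gives a = (-4, 2, -4).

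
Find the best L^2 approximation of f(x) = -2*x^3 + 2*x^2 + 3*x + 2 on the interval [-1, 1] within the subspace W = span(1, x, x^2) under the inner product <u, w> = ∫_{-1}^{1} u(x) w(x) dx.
g(x) = 2*x^2 + 9*x/5 + 2

The best approximation g ∈ W is the orthogonal projection of f onto W. Writing g = a_0 + a_1 x + a_2 x^2, the coefficients solve the normal equations G · a = b where
  G_{ij} = <φ_i, φ_j> and b_i = <f, φ_i>, with φ_0 = 1, φ_1 = x, φ_2 = x^2.
G =
  [2, 0, 2/3]
  [0, 2/3, 0]
  [2/3, 0, 2/5],
b = (16/3, 6/5, 32/15).
Solving gives a_0 = 2, a_1 = 9/5, a_2 = 2, so
  g(x) = 2*x^2 + 9*x/5 + 2.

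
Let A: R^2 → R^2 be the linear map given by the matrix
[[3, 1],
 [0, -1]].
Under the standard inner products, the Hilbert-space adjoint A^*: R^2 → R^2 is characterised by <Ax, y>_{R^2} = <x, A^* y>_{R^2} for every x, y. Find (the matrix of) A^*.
A^* = A^T =
[[3, 0],
 [1, -1]]

For real matrices with standard dot products, the defining identity <Ax, y> = <x, A^* y> gives (Ax)^T y = x^T (A^*) y, i.e. x^T A^T y = x^T (A^*) y. Since this holds for all x, y, we must have A^* = A^T. Therefore
A^* =
[[3, 0],
 [1, -1]].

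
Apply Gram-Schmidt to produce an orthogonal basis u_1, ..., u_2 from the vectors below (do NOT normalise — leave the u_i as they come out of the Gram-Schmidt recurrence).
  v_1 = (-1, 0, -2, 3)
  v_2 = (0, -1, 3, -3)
Orthogonal basis:
  u_1 = (-1, 0, -2, 3)
  u_2 = (-15/14, -1, 6/7, 3/14)

Apply the Gram-Schmidt recurrence
  u_1 = v_1
  u_i = v_i − Σ_{j<i} ((v_i · u_j) / (u_j · u_j)) · u_j.

Step by step this gives:
  u_1 = (-1, 0, -2, 3)
  u_2 = (-15/14, -1, 6/7, 3/14)

Orthogonality check:
  u_2 · u_1 = 0 (should be 0)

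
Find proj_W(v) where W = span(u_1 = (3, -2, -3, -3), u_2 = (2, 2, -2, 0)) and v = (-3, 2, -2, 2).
proj_W(v) = (-46/77, 169/77, 46/77, 129/77)

Set up U = [u_1 | ... | u_2] ∈ R^(4×2). The projector onto W = col(U) is P = U (U^T U)^(-1) U^T.
Compute U^T U =
  [31, 8]
  [8, 12],
and U^T v = (-13, 2).
Solve U^T U · c = U^T v for the coefficients: c = (-43/77, 83/154). The projection is proj_W(v) = U c.
Check: (v - proj_W(v)) · u_1 = 0  (should be 0).
Check: (v - proj_W(v)) · u_2 = 0  (should be 0).
Result: proj_W(v) = (-46/77, 169/77, 46/77, 129/77).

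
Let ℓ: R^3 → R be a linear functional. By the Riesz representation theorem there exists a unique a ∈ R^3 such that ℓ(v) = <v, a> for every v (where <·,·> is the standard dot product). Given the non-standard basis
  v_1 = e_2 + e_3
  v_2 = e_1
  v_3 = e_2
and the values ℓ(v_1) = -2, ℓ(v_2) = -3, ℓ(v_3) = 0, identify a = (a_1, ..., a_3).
a = (-3, 0, -2)

Write a = (a_1, ..., a_3) in the standard basis. For each basis vector v_i, ℓ(v_i) = <v_i, a> is a linear equation in the a_j's. Collect the n equations into a matrix system V a = ℓ, where row i of V is v_i (expressed in the standard basis). Since V is invertible (lower-triangular with 1s on the diagonal, up to permutation), solve by back-substitution:
  V =
[[0, 1, 1],
 [1, 0, 0],
 [0, 1, 0]]
  V a = (-2, -3, 0)
Solving gives a = (-3, 0, -2).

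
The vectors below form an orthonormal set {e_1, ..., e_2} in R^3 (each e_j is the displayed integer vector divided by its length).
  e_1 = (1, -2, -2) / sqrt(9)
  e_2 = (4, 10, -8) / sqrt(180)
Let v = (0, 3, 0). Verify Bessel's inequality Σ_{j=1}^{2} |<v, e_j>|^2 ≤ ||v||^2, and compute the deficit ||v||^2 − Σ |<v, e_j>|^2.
Σ |<v, e_j>|^2 = 9; ||v||^2 = 9; deficit = 0

Write each e_j = u_j / sqrt(<u_j, u_j>) where u_j is the displayed integer vector. Then <v, e_j> = <v, u_j> / sqrt(<u_j, u_j>), so |<v, e_j>|^2 = <v, u_j>^2 / <u_j, u_j>.
Coefficients: <v, e_1> = -6/sqrt(9), <v, e_2> = 30/sqrt(180).
Square and sum: Σ |<v, e_j>|^2 = 9.
Compute ||v||^2 = v·v = 9.
Deficit = 9 − 9 = 0 ≥ 0, confirming Bessel's inequality. (The deficit equals ||v − Σ <v,e_j> e_j||^2, the squared distance from v to span{e_j}.)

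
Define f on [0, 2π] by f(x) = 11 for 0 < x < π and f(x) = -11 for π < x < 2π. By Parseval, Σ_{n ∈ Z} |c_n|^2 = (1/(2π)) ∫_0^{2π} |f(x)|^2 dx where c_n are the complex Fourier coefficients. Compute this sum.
Σ |c_n|^2 = 121

Parseval equates the L^2 energy of f (normalised by 1/(2π)) with the ℓ^2 sum of its Fourier coefficients: (1/(2π)) ∫_0^{2π} |f|^2 = Σ |c_n|^2.
Compute the left side: (1/(2π)) [∫_0^π 11^2 dx + ∫_π^{2π} (-11)^2 dx] = (1/(2π)) · (121π + 121π) = (121 + 121)/2 = 121.
So Σ_{n ∈ Z} |c_n|^2 = 121.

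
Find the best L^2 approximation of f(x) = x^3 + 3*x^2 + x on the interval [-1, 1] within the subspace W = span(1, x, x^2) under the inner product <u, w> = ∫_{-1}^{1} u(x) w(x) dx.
g(x) = 3*x^2 + 8*x/5

The best approximation g ∈ W is the orthogonal projection of f onto W. Writing g = a_0 + a_1 x + a_2 x^2, the coefficients solve the normal equations G · a = b where
  G_{ij} = <φ_i, φ_j> and b_i = <f, φ_i>, with φ_0 = 1, φ_1 = x, φ_2 = x^2.
G =
  [2, 0, 2/3]
  [0, 2/3, 0]
  [2/3, 0, 2/5],
b = (2, 16/15, 6/5).
Solving gives a_0 = 0, a_1 = 8/5, a_2 = 3, so
  g(x) = 3*x^2 + 8*x/5.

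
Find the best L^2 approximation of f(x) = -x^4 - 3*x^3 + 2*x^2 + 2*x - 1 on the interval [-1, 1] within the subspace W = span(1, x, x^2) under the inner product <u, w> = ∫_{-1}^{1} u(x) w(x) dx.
g(x) = 8*x^2/7 + x/5 - 32/35

The best approximation g ∈ W is the orthogonal projection of f onto W. Writing g = a_0 + a_1 x + a_2 x^2, the coefficients solve the normal equations G · a = b where
  G_{ij} = <φ_i, φ_j> and b_i = <f, φ_i>, with φ_0 = 1, φ_1 = x, φ_2 = x^2.
G =
  [2, 0, 2/3]
  [0, 2/3, 0]
  [2/3, 0, 2/5],
b = (-16/15, 2/15, -16/105).
Solving gives a_0 = -32/35, a_1 = 1/5, a_2 = 8/7, so
  g(x) = 8*x^2/7 + x/5 - 32/35.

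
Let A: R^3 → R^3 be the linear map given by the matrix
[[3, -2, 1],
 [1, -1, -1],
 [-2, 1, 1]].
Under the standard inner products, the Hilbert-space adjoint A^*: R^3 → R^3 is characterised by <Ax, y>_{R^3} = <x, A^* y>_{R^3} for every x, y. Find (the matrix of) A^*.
A^* = A^T =
[[3, 1, -2],
 [-2, -1, 1],
 [1, -1, 1]]

For real matrices with standard dot products, the defining identity <Ax, y> = <x, A^* y> gives (Ax)^T y = x^T (A^*) y, i.e. x^T A^T y = x^T (A^*) y. Since this holds for all x, y, we must have A^* = A^T. Therefore
A^* =
[[3, 1, -2],
 [-2, -1, 1],
 [1, -1, 1]].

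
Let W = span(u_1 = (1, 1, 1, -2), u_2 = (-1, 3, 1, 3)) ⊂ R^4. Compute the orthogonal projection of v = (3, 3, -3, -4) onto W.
proj_W(v) = (223/131, 103/131, 163/131, -476/131)

Set up U = [u_1 | ... | u_2] ∈ R^(4×2). The projector onto W = col(U) is P = U (U^T U)^(-1) U^T.
Compute U^T U =
  [7, -3]
  [-3, 20],
and U^T v = (11, -9).
Solve U^T U · c = U^T v for the coefficients: c = (193/131, -30/131). The projection is proj_W(v) = U c.
Check: (v - proj_W(v)) · u_1 = 0  (should be 0).
Check: (v - proj_W(v)) · u_2 = 0  (should be 0).
Result: proj_W(v) = (223/131, 103/131, 163/131, -476/131).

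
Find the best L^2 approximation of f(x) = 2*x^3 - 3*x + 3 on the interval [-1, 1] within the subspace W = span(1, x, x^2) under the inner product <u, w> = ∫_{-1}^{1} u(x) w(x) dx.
g(x) = 3 - 9*x/5

The best approximation g ∈ W is the orthogonal projection of f onto W. Writing g = a_0 + a_1 x + a_2 x^2, the coefficients solve the normal equations G · a = b where
  G_{ij} = <φ_i, φ_j> and b_i = <f, φ_i>, with φ_0 = 1, φ_1 = x, φ_2 = x^2.
G =
  [2, 0, 2/3]
  [0, 2/3, 0]
  [2/3, 0, 2/5],
b = (6, -6/5, 2).
Solving gives a_0 = 3, a_1 = -9/5, a_2 = 0, so
  g(x) = 3 - 9*x/5.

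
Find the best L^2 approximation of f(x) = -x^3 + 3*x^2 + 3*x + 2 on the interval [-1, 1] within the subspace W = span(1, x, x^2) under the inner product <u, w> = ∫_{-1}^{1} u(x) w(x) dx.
g(x) = 3*x^2 + 12*x/5 + 2

The best approximation g ∈ W is the orthogonal projection of f onto W. Writing g = a_0 + a_1 x + a_2 x^2, the coefficients solve the normal equations G · a = b where
  G_{ij} = <φ_i, φ_j> and b_i = <f, φ_i>, with φ_0 = 1, φ_1 = x, φ_2 = x^2.
G =
  [2, 0, 2/3]
  [0, 2/3, 0]
  [2/3, 0, 2/5],
b = (6, 8/5, 38/15).
Solving gives a_0 = 2, a_1 = 12/5, a_2 = 3, so
  g(x) = 3*x^2 + 12*x/5 + 2.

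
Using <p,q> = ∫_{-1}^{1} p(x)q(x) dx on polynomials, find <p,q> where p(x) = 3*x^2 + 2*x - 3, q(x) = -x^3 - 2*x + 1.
<p,q> = -112/15

Expand the product: p(x)·q(x) = -3*x^5 - 2*x^4 - 3*x^3 - x^2 + 8*x - 3.
∫_{-1}^{1} of each monomial x^k gives [2/(k+1) if k even, 0 if k odd]. Integrating term-by-term (or equivalently evaluating the antiderivative F(x) = -x^6/2 - 2*x^5/5 - 3*x^4/4 - x^3/3 + 4*x^2 - 3*x at the endpoints):
  F(1) − F(−1) = -59/60 − (389/60) = -112/15.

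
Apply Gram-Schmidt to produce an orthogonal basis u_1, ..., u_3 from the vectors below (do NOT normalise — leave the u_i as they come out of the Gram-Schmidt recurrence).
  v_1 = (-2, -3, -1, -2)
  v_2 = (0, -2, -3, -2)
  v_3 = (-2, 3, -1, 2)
Orthogonal basis:
  u_1 = (-2, -3, -1, -2)
  u_2 = (13/9, 1/6, -41/18, -5/9)
  u_3 = (-364/137, 232/137, -248/137, 140/137)

Apply the Gram-Schmidt recurrence
  u_1 = v_1
  u_i = v_i − Σ_{j<i} ((v_i · u_j) / (u_j · u_j)) · u_j.

Step by step this gives:
  u_1 = (-2, -3, -1, -2)
  u_2 = (13/9, 1/6, -41/18, -5/9)
  u_3 = (-364/137, 232/137, -248/137, 140/137)

Orthogonality check:
  u_2 · u_1 = 0 (should be 0)
  u_3 · u_1 = 0 (should be 0)
  u_3 · u_2 = 0 (should be 0)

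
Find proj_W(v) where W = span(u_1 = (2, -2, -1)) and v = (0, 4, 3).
proj_W(v) = (-22/9, 22/9, 11/9)

Set up U = [u_1 | ... | u_1] ∈ R^(3×1). The projector onto W = col(U) is P = U (U^T U)^(-1) U^T.
Compute U^T U =
  [9],
and U^T v = (-11).
Solve U^T U · c = U^T v for the coefficients: c = (-11/9). The projection is proj_W(v) = U c.
Check: (v - proj_W(v)) · u_1 = 0  (should be 0).
Result: proj_W(v) = (-22/9, 22/9, 11/9).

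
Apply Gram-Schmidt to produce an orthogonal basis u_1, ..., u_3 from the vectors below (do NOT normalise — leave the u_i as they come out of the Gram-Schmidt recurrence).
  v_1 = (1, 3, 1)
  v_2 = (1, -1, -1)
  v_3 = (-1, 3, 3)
Orthogonal basis:
  u_1 = (1, 3, 1)
  u_2 = (14/11, -2/11, -8/11)
  u_3 = (1/3, -1/3, 2/3)

Apply the Gram-Schmidt recurrence
  u_1 = v_1
  u_i = v_i − Σ_{j<i} ((v_i · u_j) / (u_j · u_j)) · u_j.

Step by step this gives:
  u_1 = (1, 3, 1)
  u_2 = (14/11, -2/11, -8/11)
  u_3 = (1/3, -1/3, 2/3)

Orthogonality check:
  u_2 · u_1 = 0 (should be 0)
  u_3 · u_1 = 0 (should be 0)
  u_3 · u_2 = 0 (should be 0)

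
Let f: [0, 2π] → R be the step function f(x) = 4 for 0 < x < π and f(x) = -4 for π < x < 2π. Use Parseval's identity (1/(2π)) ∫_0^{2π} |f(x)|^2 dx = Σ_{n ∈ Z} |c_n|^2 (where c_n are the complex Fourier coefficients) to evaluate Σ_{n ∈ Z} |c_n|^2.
Σ |c_n|^2 = 16

Parseval equates the L^2 energy of f (normalised by 1/(2π)) with the ℓ^2 sum of its Fourier coefficients: (1/(2π)) ∫_0^{2π} |f|^2 = Σ |c_n|^2.
Compute the left side: (1/(2π)) [∫_0^π 4^2 dx + ∫_π^{2π} (-4)^2 dx] = (1/(2π)) · (16π + 16π) = (16 + 16)/2 = 16.
So Σ_{n ∈ Z} |c_n|^2 = 16.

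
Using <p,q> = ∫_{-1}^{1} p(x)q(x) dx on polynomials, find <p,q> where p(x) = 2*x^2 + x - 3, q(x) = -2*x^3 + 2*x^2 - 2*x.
<p,q> = -68/15

Expand the product: p(x)·q(x) = -4*x^5 + 2*x^4 + 4*x^3 - 8*x^2 + 6*x.
∫_{-1}^{1} of each monomial x^k gives [2/(k+1) if k even, 0 if k odd]. Integrating term-by-term (or equivalently evaluating the antiderivative F(x) = -2*x^6/3 + 2*x^5/5 + x^4 - 8*x^3/3 + 3*x^2 at the endpoints):
  F(1) − F(−1) = 16/15 − (28/5) = -68/15.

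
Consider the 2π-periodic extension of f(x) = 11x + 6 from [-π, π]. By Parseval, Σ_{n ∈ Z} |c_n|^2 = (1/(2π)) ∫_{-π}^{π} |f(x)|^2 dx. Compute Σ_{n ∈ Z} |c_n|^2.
Σ |c_n|^2 = 121π^2/3 + 36

Expand and integrate term by term over [-π, π]:
  ∫ (11x)^2 dx = 121·(2π^3/3); ∫ 2·11·(6)·x dx = 0 (odd integrand); ∫ 6^2 dx = 36·2π.
So (1/(2π)) ∫_{-π}^{π} (11x + 6)^2 dx = 121π^2/3 + 36 = 121π^2/3 + 36.
Parseval ⇒ Σ |c_n|^2 = 121π^2/3 + 36.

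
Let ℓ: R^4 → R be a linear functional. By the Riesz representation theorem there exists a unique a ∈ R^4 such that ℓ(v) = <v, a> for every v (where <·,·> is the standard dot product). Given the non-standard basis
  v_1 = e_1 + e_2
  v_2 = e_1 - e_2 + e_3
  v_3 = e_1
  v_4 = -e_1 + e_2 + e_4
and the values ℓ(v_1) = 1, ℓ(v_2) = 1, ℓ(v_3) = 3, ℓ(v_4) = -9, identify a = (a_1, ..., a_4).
a = (3, -2, -4, -4)

Write a = (a_1, ..., a_4) in the standard basis. For each basis vector v_i, ℓ(v_i) = <v_i, a> is a linear equation in the a_j's. Collect the n equations into a matrix system V a = ℓ, where row i of V is v_i (expressed in the standard basis). Since V is invertible (lower-triangular with 1s on the diagonal, up to permutation), solve by back-substitution:
  V =
[[1, 1, 0, 0],
 [1, -1, 1, 0],
 [1, 0, 0, 0],
 [-1, 1, 0, 1]]
  V a = (1, 1, 3, -9)
Solving gives a = (3, -2, -4, -4).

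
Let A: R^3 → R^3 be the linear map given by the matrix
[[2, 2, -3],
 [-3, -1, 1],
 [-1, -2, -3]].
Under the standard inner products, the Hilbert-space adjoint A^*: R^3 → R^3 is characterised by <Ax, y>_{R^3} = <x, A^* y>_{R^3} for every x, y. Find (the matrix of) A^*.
A^* = A^T =
[[2, -3, -1],
 [2, -1, -2],
 [-3, 1, -3]]

For real matrices with standard dot products, the defining identity <Ax, y> = <x, A^* y> gives (Ax)^T y = x^T (A^*) y, i.e. x^T A^T y = x^T (A^*) y. Since this holds for all x, y, we must have A^* = A^T. Therefore
A^* =
[[2, -3, -1],
 [2, -1, -2],
 [-3, 1, -3]].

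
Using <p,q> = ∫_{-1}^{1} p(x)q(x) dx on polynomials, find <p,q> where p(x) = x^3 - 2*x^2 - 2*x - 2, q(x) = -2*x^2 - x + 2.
<p,q> = -82/15

Expand the product: p(x)·q(x) = -2*x^5 + 3*x^4 + 8*x^3 + 2*x^2 - 2*x - 4.
∫_{-1}^{1} of each monomial x^k gives [2/(k+1) if k even, 0 if k odd]. Integrating term-by-term (or equivalently evaluating the antiderivative F(x) = -x^6/3 + 3*x^5/5 + 2*x^4 + 2*x^3/3 - x^2 - 4*x at the endpoints):
  F(1) − F(−1) = -31/15 − (17/5) = -82/15.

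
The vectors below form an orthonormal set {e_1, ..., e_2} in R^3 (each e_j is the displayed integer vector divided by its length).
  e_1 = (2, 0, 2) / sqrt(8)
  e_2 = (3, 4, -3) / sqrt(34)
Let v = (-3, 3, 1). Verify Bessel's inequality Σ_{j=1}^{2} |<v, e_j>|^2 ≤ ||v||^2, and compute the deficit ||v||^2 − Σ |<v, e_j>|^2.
Σ |<v, e_j>|^2 = 2; ||v||^2 = 19; deficit = 17

Write each e_j = u_j / sqrt(<u_j, u_j>) where u_j is the displayed integer vector. Then <v, e_j> = <v, u_j> / sqrt(<u_j, u_j>), so |<v, e_j>|^2 = <v, u_j>^2 / <u_j, u_j>.
Coefficients: <v, e_1> = -4/sqrt(8), <v, e_2> = 0/sqrt(34).
Square and sum: Σ |<v, e_j>|^2 = 2.
Compute ||v||^2 = v·v = 19.
Deficit = 19 − 2 = 17 ≥ 0, confirming Bessel's inequality. (The deficit equals ||v − Σ <v,e_j> e_j||^2, the squared distance from v to span{e_j}.)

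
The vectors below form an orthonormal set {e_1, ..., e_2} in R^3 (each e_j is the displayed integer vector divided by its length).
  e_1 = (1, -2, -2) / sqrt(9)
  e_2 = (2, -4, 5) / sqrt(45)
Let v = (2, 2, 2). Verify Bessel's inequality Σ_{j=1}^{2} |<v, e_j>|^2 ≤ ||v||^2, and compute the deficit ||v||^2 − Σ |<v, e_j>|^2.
Σ |<v, e_j>|^2 = 24/5; ||v||^2 = 12; deficit = 36/5

Write each e_j = u_j / sqrt(<u_j, u_j>) where u_j is the displayed integer vector. Then <v, e_j> = <v, u_j> / sqrt(<u_j, u_j>), so |<v, e_j>|^2 = <v, u_j>^2 / <u_j, u_j>.
Coefficients: <v, e_1> = -6/sqrt(9), <v, e_2> = 6/sqrt(45).
Square and sum: Σ |<v, e_j>|^2 = 24/5.
Compute ||v||^2 = v·v = 12.
Deficit = 12 − 24/5 = 36/5 ≥ 0, confirming Bessel's inequality. (The deficit equals ||v − Σ <v,e_j> e_j||^2, the squared distance from v to span{e_j}.)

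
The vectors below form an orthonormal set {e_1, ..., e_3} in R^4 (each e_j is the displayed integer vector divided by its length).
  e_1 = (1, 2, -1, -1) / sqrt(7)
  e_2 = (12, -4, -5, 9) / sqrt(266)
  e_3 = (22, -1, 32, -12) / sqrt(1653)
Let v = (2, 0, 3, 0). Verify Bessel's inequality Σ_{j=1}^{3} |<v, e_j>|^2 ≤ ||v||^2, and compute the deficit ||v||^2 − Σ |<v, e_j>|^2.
Σ |<v, e_j>|^2 = 2141/174; ||v||^2 = 13; deficit = 121/174

Write each e_j = u_j / sqrt(<u_j, u_j>) where u_j is the displayed integer vector. Then <v, e_j> = <v, u_j> / sqrt(<u_j, u_j>), so |<v, e_j>|^2 = <v, u_j>^2 / <u_j, u_j>.
Coefficients: <v, e_1> = -1/sqrt(7), <v, e_2> = 9/sqrt(266), <v, e_3> = 140/sqrt(1653).
Square and sum: Σ |<v, e_j>|^2 = 2141/174.
Compute ||v||^2 = v·v = 13.
Deficit = 13 − 2141/174 = 121/174 ≥ 0, confirming Bessel's inequality. (The deficit equals ||v − Σ <v,e_j> e_j||^2, the squared distance from v to span{e_j}.)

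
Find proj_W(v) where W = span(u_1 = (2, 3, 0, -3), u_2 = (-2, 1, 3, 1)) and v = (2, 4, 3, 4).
proj_W(v) = (-190/157, 319/157, 453/157, -17/157)

Set up U = [u_1 | ... | u_2] ∈ R^(4×2). The projector onto W = col(U) is P = U (U^T U)^(-1) U^T.
Compute U^T U =
  [22, -4]
  [-4, 15],
and U^T v = (4, 13).
Solve U^T U · c = U^T v for the coefficients: c = (56/157, 151/157). The projection is proj_W(v) = U c.
Check: (v - proj_W(v)) · u_1 = 0  (should be 0).
Check: (v - proj_W(v)) · u_2 = 0  (should be 0).
Result: proj_W(v) = (-190/157, 319/157, 453/157, -17/157).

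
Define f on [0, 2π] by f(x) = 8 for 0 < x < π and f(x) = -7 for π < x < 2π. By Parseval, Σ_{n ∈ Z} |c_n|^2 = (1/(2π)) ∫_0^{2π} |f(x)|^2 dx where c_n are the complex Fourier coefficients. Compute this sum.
Σ |c_n|^2 = 113/2

Parseval equates the L^2 energy of f (normalised by 1/(2π)) with the ℓ^2 sum of its Fourier coefficients: (1/(2π)) ∫_0^{2π} |f|^2 = Σ |c_n|^2.
Compute the left side: (1/(2π)) [∫_0^π 8^2 dx + ∫_π^{2π} (-7)^2 dx] = (1/(2π)) · (64π + 49π) = (64 + 49)/2 = 113/2.
So Σ_{n ∈ Z} |c_n|^2 = 113/2.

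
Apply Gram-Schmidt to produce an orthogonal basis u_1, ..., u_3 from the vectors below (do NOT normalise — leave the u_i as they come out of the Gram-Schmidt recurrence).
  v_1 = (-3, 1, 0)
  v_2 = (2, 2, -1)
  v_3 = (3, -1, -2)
Orthogonal basis:
  u_1 = (-3, 1, 0)
  u_2 = (4/5, 12/5, -1)
  u_3 = (-8/37, -24/37, -64/37)

Apply the Gram-Schmidt recurrence
  u_1 = v_1
  u_i = v_i − Σ_{j<i} ((v_i · u_j) / (u_j · u_j)) · u_j.

Step by step this gives:
  u_1 = (-3, 1, 0)
  u_2 = (4/5, 12/5, -1)
  u_3 = (-8/37, -24/37, -64/37)

Orthogonality check:
  u_2 · u_1 = 0 (should be 0)
  u_3 · u_1 = 0 (should be 0)
  u_3 · u_2 = 0 (should be 0)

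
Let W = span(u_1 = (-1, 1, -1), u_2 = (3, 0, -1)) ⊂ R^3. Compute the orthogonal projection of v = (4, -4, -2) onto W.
proj_W(v) = (61/13, -16/13, 1/13)

Set up U = [u_1 | ... | u_2] ∈ R^(3×2). The projector onto W = col(U) is P = U (U^T U)^(-1) U^T.
Compute U^T U =
  [3, -2]
  [-2, 10],
and U^T v = (-6, 14).
Solve U^T U · c = U^T v for the coefficients: c = (-16/13, 15/13). The projection is proj_W(v) = U c.
Check: (v - proj_W(v)) · u_1 = 0  (should be 0).
Check: (v - proj_W(v)) · u_2 = 0  (should be 0).
Result: proj_W(v) = (61/13, -16/13, 1/13).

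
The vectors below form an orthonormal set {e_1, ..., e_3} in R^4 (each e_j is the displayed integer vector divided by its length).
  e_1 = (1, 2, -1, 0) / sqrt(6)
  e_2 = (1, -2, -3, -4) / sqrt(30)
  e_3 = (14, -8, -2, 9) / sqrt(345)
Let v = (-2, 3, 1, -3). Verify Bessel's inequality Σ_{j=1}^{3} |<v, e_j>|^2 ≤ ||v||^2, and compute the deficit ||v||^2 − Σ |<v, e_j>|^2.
Σ |<v, e_j>|^2 = 1418/69; ||v||^2 = 23; deficit = 169/69

Write each e_j = u_j / sqrt(<u_j, u_j>) where u_j is the displayed integer vector. Then <v, e_j> = <v, u_j> / sqrt(<u_j, u_j>), so |<v, e_j>|^2 = <v, u_j>^2 / <u_j, u_j>.
Coefficients: <v, e_1> = 3/sqrt(6), <v, e_2> = 1/sqrt(30), <v, e_3> = -81/sqrt(345).
Square and sum: Σ |<v, e_j>|^2 = 1418/69.
Compute ||v||^2 = v·v = 23.
Deficit = 23 − 1418/69 = 169/69 ≥ 0, confirming Bessel's inequality. (The deficit equals ||v − Σ <v,e_j> e_j||^2, the squared distance from v to span{e_j}.)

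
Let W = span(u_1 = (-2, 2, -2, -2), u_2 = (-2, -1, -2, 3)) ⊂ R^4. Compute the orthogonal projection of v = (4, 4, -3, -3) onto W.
proj_W(v) = (1/6, 7/3, 1/6, -4)

Set up U = [u_1 | ... | u_2] ∈ R^(4×2). The projector onto W = col(U) is P = U (U^T U)^(-1) U^T.
Compute U^T U =
  [16, 0]
  [0, 18],
and U^T v = (12, -15).
Solve U^T U · c = U^T v for the coefficients: c = (3/4, -5/6). The projection is proj_W(v) = U c.
Check: (v - proj_W(v)) · u_1 = 0  (should be 0).
Check: (v - proj_W(v)) · u_2 = 0  (should be 0).
Result: proj_W(v) = (1/6, 7/3, 1/6, -4).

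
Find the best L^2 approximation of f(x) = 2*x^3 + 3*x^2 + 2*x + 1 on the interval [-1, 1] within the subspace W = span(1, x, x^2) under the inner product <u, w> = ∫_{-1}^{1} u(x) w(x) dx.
g(x) = 3*x^2 + 16*x/5 + 1

The best approximation g ∈ W is the orthogonal projection of f onto W. Writing g = a_0 + a_1 x + a_2 x^2, the coefficients solve the normal equations G · a = b where
  G_{ij} = <φ_i, φ_j> and b_i = <f, φ_i>, with φ_0 = 1, φ_1 = x, φ_2 = x^2.
G =
  [2, 0, 2/3]
  [0, 2/3, 0]
  [2/3, 0, 2/5],
b = (4, 32/15, 28/15).
Solving gives a_0 = 1, a_1 = 16/5, a_2 = 3, so
  g(x) = 3*x^2 + 16*x/5 + 1.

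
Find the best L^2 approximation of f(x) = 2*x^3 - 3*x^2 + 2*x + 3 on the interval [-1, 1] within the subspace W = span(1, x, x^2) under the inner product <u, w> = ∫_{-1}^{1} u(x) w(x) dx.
g(x) = -3*x^2 + 16*x/5 + 3

The best approximation g ∈ W is the orthogonal projection of f onto W. Writing g = a_0 + a_1 x + a_2 x^2, the coefficients solve the normal equations G · a = b where
  G_{ij} = <φ_i, φ_j> and b_i = <f, φ_i>, with φ_0 = 1, φ_1 = x, φ_2 = x^2.
G =
  [2, 0, 2/3]
  [0, 2/3, 0]
  [2/3, 0, 2/5],
b = (4, 32/15, 4/5).
Solving gives a_0 = 3, a_1 = 16/5, a_2 = -3, so
  g(x) = -3*x^2 + 16*x/5 + 3.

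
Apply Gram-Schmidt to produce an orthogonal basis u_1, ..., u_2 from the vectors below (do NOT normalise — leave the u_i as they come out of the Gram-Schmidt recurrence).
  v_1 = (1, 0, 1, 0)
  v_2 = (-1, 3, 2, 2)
Orthogonal basis:
  u_1 = (1, 0, 1, 0)
  u_2 = (-3/2, 3, 3/2, 2)

Apply the Gram-Schmidt recurrence
  u_1 = v_1
  u_i = v_i − Σ_{j<i} ((v_i · u_j) / (u_j · u_j)) · u_j.

Step by step this gives:
  u_1 = (1, 0, 1, 0)
  u_2 = (-3/2, 3, 3/2, 2)

Orthogonality check:
  u_2 · u_1 = 0 (should be 0)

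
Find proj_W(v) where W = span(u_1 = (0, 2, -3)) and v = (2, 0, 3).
proj_W(v) = (0, -18/13, 27/13)

Set up U = [u_1 | ... | u_1] ∈ R^(3×1). The projector onto W = col(U) is P = U (U^T U)^(-1) U^T.
Compute U^T U =
  [13],
and U^T v = (-9).
Solve U^T U · c = U^T v for the coefficients: c = (-9/13). The projection is proj_W(v) = U c.
Check: (v - proj_W(v)) · u_1 = 0  (should be 0).
Result: proj_W(v) = (0, -18/13, 27/13).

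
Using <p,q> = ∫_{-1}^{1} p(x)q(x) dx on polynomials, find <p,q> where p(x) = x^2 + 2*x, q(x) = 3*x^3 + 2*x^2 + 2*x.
<p,q> = 88/15

Expand the product: p(x)·q(x) = 3*x^5 + 8*x^4 + 6*x^3 + 4*x^2.
∫_{-1}^{1} of each monomial x^k gives [2/(k+1) if k even, 0 if k odd]. Integrating term-by-term (or equivalently evaluating the antiderivative F(x) = x^6/2 + 8*x^5/5 + 3*x^4/2 + 4*x^3/3 at the endpoints):
  F(1) − F(−1) = 74/15 − (-14/15) = 88/15.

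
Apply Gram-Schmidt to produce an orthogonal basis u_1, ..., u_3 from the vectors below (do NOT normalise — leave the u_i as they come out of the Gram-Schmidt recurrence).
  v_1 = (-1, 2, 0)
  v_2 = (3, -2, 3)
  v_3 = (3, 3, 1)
Orthogonal basis:
  u_1 = (-1, 2, 0)
  u_2 = (8/5, 4/5, 3)
  u_3 = (138/61, 69/61, -92/61)

Apply the Gram-Schmidt recurrence
  u_1 = v_1
  u_i = v_i − Σ_{j<i} ((v_i · u_j) / (u_j · u_j)) · u_j.

Step by step this gives:
  u_1 = (-1, 2, 0)
  u_2 = (8/5, 4/5, 3)
  u_3 = (138/61, 69/61, -92/61)

Orthogonality check:
  u_2 · u_1 = 0 (should be 0)
  u_3 · u_1 = 0 (should be 0)
  u_3 · u_2 = 0 (should be 0)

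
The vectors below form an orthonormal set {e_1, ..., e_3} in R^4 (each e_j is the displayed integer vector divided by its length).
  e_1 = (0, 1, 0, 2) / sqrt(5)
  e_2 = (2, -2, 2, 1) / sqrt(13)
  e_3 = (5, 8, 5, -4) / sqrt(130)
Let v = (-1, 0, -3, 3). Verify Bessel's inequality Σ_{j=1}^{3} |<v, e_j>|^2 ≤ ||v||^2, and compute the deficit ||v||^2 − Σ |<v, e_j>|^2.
Σ |<v, e_j>|^2 = 17; ||v||^2 = 19; deficit = 2

Write each e_j = u_j / sqrt(<u_j, u_j>) where u_j is the displayed integer vector. Then <v, e_j> = <v, u_j> / sqrt(<u_j, u_j>), so |<v, e_j>|^2 = <v, u_j>^2 / <u_j, u_j>.
Coefficients: <v, e_1> = 6/sqrt(5), <v, e_2> = -5/sqrt(13), <v, e_3> = -32/sqrt(130).
Square and sum: Σ |<v, e_j>|^2 = 17.
Compute ||v||^2 = v·v = 19.
Deficit = 19 − 17 = 2 ≥ 0, confirming Bessel's inequality. (The deficit equals ||v − Σ <v,e_j> e_j||^2, the squared distance from v to span{e_j}.)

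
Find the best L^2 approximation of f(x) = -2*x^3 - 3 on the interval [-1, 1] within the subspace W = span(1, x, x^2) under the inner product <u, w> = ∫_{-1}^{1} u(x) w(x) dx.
g(x) = -6*x/5 - 3

The best approximation g ∈ W is the orthogonal projection of f onto W. Writing g = a_0 + a_1 x + a_2 x^2, the coefficients solve the normal equations G · a = b where
  G_{ij} = <φ_i, φ_j> and b_i = <f, φ_i>, with φ_0 = 1, φ_1 = x, φ_2 = x^2.
G =
  [2, 0, 2/3]
  [0, 2/3, 0]
  [2/3, 0, 2/5],
b = (-6, -4/5, -2).
Solving gives a_0 = -3, a_1 = -6/5, a_2 = 0, so
  g(x) = -6*x/5 - 3.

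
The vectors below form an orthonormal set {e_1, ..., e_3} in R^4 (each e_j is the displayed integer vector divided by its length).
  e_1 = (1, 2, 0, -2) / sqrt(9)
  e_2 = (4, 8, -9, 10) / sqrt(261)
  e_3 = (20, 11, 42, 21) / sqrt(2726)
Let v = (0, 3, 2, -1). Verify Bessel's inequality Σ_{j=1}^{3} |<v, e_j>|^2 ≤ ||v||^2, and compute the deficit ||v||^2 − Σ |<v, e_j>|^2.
Σ |<v, e_j>|^2 = 496/47; ||v||^2 = 14; deficit = 162/47

Write each e_j = u_j / sqrt(<u_j, u_j>) where u_j is the displayed integer vector. Then <v, e_j> = <v, u_j> / sqrt(<u_j, u_j>), so |<v, e_j>|^2 = <v, u_j>^2 / <u_j, u_j>.
Coefficients: <v, e_1> = 8/sqrt(9), <v, e_2> = -4/sqrt(261), <v, e_3> = 96/sqrt(2726).
Square and sum: Σ |<v, e_j>|^2 = 496/47.
Compute ||v||^2 = v·v = 14.
Deficit = 14 − 496/47 = 162/47 ≥ 0, confirming Bessel's inequality. (The deficit equals ||v − Σ <v,e_j> e_j||^2, the squared distance from v to span{e_j}.)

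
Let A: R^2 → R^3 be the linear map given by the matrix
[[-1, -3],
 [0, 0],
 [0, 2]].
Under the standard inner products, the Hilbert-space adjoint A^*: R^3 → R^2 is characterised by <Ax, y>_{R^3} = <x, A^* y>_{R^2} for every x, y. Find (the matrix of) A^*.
A^* = A^T =
[[-1, 0, 0],
 [-3, 0, 2]]

For real matrices with standard dot products, the defining identity <Ax, y> = <x, A^* y> gives (Ax)^T y = x^T (A^*) y, i.e. x^T A^T y = x^T (A^*) y. Since this holds for all x, y, we must have A^* = A^T. Therefore
A^* =
[[-1, 0, 0],
 [-3, 0, 2]].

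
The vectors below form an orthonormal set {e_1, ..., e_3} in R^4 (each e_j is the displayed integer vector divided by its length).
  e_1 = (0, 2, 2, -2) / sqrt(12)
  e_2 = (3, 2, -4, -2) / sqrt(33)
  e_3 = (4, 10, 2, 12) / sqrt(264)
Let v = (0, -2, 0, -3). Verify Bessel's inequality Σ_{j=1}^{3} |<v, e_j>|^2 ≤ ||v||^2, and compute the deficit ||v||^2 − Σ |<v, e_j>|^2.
Σ |<v, e_j>|^2 = 37/3; ||v||^2 = 13; deficit = 2/3

Write each e_j = u_j / sqrt(<u_j, u_j>) where u_j is the displayed integer vector. Then <v, e_j> = <v, u_j> / sqrt(<u_j, u_j>), so |<v, e_j>|^2 = <v, u_j>^2 / <u_j, u_j>.
Coefficients: <v, e_1> = 2/sqrt(12), <v, e_2> = 2/sqrt(33), <v, e_3> = -56/sqrt(264).
Square and sum: Σ |<v, e_j>|^2 = 37/3.
Compute ||v||^2 = v·v = 13.
Deficit = 13 − 37/3 = 2/3 ≥ 0, confirming Bessel's inequality. (The deficit equals ||v − Σ <v,e_j> e_j||^2, the squared distance from v to span{e_j}.)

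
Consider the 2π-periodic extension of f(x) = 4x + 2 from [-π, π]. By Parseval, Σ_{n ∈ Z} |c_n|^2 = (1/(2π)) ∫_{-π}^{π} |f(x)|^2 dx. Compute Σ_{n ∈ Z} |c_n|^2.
Σ |c_n|^2 = 16π^2/3 + 4

Expand and integrate term by term over [-π, π]:
  ∫ (4x)^2 dx = 16·(2π^3/3); ∫ 2·4·(2)·x dx = 0 (odd integrand); ∫ 2^2 dx = 4·2π.
So (1/(2π)) ∫_{-π}^{π} (4x + 2)^2 dx = 16π^2/3 + 4 = 16π^2/3 + 4.
Parseval ⇒ Σ |c_n|^2 = 16π^2/3 + 4.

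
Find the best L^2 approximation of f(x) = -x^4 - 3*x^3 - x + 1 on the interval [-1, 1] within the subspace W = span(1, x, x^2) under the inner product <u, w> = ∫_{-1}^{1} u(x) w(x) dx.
g(x) = -6*x^2/7 - 14*x/5 + 38/35

The best approximation g ∈ W is the orthogonal projection of f onto W. Writing g = a_0 + a_1 x + a_2 x^2, the coefficients solve the normal equations G · a = b where
  G_{ij} = <φ_i, φ_j> and b_i = <f, φ_i>, with φ_0 = 1, φ_1 = x, φ_2 = x^2.
G =
  [2, 0, 2/3]
  [0, 2/3, 0]
  [2/3, 0, 2/5],
b = (8/5, -28/15, 8/21).
Solving gives a_0 = 38/35, a_1 = -14/5, a_2 = -6/7, so
  g(x) = -6*x^2/7 - 14*x/5 + 38/35.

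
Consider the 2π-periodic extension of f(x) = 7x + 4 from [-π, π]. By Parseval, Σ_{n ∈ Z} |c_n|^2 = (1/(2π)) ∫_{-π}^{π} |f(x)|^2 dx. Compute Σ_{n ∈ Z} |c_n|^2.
Σ |c_n|^2 = 49π^2/3 + 16

Expand and integrate term by term over [-π, π]:
  ∫ (7x)^2 dx = 49·(2π^3/3); ∫ 2·7·(4)·x dx = 0 (odd integrand); ∫ 4^2 dx = 16·2π.
So (1/(2π)) ∫_{-π}^{π} (7x + 4)^2 dx = 49π^2/3 + 16 = 49π^2/3 + 16.
Parseval ⇒ Σ |c_n|^2 = 49π^2/3 + 16.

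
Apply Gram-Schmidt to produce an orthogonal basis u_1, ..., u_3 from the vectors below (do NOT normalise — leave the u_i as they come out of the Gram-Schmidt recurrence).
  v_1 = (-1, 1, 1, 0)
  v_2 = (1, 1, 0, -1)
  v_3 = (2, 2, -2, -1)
Orthogonal basis:
  u_1 = (-1, 1, 1, 0)
  u_2 = (1, 1, 0, -1)
  u_3 = (-1/3, 1, -4/3, 2/3)

Apply the Gram-Schmidt recurrence
  u_1 = v_1
  u_i = v_i − Σ_{j<i} ((v_i · u_j) / (u_j · u_j)) · u_j.

Step by step this gives:
  u_1 = (-1, 1, 1, 0)
  u_2 = (1, 1, 0, -1)
  u_3 = (-1/3, 1, -4/3, 2/3)

Orthogonality check:
  u_2 · u_1 = 0 (should be 0)
  u_3 · u_1 = 0 (should be 0)
  u_3 · u_2 = 0 (should be 0)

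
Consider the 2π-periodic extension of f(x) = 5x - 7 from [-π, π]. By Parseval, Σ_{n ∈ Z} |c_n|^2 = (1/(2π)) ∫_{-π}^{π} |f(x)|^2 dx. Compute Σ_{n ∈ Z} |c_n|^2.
Σ |c_n|^2 = 25π^2/3 + 49

Expand and integrate term by term over [-π, π]:
  ∫ (5x)^2 dx = 25·(2π^3/3); ∫ 2·5·(-7)·x dx = 0 (odd integrand); ∫ (-7)^2 dx = 49·2π.
So (1/(2π)) ∫_{-π}^{π} (5x - 7)^2 dx = 25π^2/3 + 49 = 25π^2/3 + 49.
Parseval ⇒ Σ |c_n|^2 = 25π^2/3 + 49.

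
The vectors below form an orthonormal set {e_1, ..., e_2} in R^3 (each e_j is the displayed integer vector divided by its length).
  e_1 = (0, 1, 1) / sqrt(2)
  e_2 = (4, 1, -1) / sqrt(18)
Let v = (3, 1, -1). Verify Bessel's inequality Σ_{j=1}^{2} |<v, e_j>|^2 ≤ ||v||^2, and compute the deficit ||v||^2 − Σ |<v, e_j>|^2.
Σ |<v, e_j>|^2 = 98/9; ||v||^2 = 11; deficit = 1/9

Write each e_j = u_j / sqrt(<u_j, u_j>) where u_j is the displayed integer vector. Then <v, e_j> = <v, u_j> / sqrt(<u_j, u_j>), so |<v, e_j>|^2 = <v, u_j>^2 / <u_j, u_j>.
Coefficients: <v, e_1> = 0/sqrt(2), <v, e_2> = 14/sqrt(18).
Square and sum: Σ |<v, e_j>|^2 = 98/9.
Compute ||v||^2 = v·v = 11.
Deficit = 11 − 98/9 = 1/9 ≥ 0, confirming Bessel's inequality. (The deficit equals ||v − Σ <v,e_j> e_j||^2, the squared distance from v to span{e_j}.)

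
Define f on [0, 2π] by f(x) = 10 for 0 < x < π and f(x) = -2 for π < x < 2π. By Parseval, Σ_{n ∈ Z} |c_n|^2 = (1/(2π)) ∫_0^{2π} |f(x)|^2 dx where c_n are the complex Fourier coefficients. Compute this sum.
Σ |c_n|^2 = 52

Parseval equates the L^2 energy of f (normalised by 1/(2π)) with the ℓ^2 sum of its Fourier coefficients: (1/(2π)) ∫_0^{2π} |f|^2 = Σ |c_n|^2.
Compute the left side: (1/(2π)) [∫_0^π 10^2 dx + ∫_π^{2π} (-2)^2 dx] = (1/(2π)) · (100π + 4π) = (100 + 4)/2 = 52.
So Σ_{n ∈ Z} |c_n|^2 = 52.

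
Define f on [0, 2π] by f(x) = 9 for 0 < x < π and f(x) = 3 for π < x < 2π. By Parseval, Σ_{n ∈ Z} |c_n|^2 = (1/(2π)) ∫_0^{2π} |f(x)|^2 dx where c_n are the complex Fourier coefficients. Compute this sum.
Σ |c_n|^2 = 45

Parseval equates the L^2 energy of f (normalised by 1/(2π)) with the ℓ^2 sum of its Fourier coefficients: (1/(2π)) ∫_0^{2π} |f|^2 = Σ |c_n|^2.
Compute the left side: (1/(2π)) [∫_0^π 9^2 dx + ∫_π^{2π} 3^2 dx] = (1/(2π)) · (81π + 9π) = (81 + 9)/2 = 45.
So Σ_{n ∈ Z} |c_n|^2 = 45.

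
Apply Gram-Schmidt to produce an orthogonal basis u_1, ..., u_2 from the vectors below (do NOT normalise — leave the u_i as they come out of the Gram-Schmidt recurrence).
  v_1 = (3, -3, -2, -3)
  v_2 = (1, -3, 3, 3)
Orthogonal basis:
  u_1 = (3, -3, -2, -3)
  u_2 = (40/31, -102/31, 87/31, 84/31)

Apply the Gram-Schmidt recurrence
  u_1 = v_1
  u_i = v_i − Σ_{j<i} ((v_i · u_j) / (u_j · u_j)) · u_j.

Step by step this gives:
  u_1 = (3, -3, -2, -3)
  u_2 = (40/31, -102/31, 87/31, 84/31)

Orthogonality check:
  u_2 · u_1 = 0 (should be 0)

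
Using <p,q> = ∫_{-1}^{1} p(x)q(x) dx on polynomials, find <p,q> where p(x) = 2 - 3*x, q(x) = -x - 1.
<p,q> = -2

Expand the product: p(x)·q(x) = 3*x^2 + x - 2.
∫_{-1}^{1} of each monomial x^k gives [2/(k+1) if k even, 0 if k odd]. Integrating term-by-term (or equivalently evaluating the antiderivative F(x) = x^3 + x^2/2 - 2*x at the endpoints):
  F(1) − F(−1) = -1/2 − (3/2) = -2.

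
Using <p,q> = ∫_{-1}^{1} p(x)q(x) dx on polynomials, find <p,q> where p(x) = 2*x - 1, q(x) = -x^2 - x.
<p,q> = -2/3

Expand the product: p(x)·q(x) = -2*x^3 - x^2 + x.
∫_{-1}^{1} of each monomial x^k gives [2/(k+1) if k even, 0 if k odd]. Integrating term-by-term (or equivalently evaluating the antiderivative F(x) = -x^4/2 - x^3/3 + x^2/2 at the endpoints):
  F(1) − F(−1) = -1/3 − (1/3) = -2/3.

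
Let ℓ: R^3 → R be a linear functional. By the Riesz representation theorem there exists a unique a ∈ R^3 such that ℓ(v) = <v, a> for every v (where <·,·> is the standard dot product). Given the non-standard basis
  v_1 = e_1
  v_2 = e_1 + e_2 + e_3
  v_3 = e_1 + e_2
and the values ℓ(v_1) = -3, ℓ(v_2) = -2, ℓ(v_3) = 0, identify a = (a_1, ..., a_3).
a = (-3, 3, -2)

Write a = (a_1, ..., a_3) in the standard basis. For each basis vector v_i, ℓ(v_i) = <v_i, a> is a linear equation in the a_j's. Collect the n equations into a matrix system V a = ℓ, where row i of V is v_i (expressed in the standard basis). Since V is invertible (lower-triangular with 1s on the diagonal, up to permutation), solve by back-substitution:
  V =
[[1, 0, 0],
 [1, 1, 1],
 [1, 1, 0]]
  V a = (-3, -2, 0)
Solving gives a = (-3, 3, -2).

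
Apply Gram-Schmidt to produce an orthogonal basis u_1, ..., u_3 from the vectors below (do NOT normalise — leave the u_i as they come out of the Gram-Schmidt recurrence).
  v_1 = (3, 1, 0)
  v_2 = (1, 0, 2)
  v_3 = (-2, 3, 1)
Orthogonal basis:
  u_1 = (3, 1, 0)
  u_2 = (1/10, -3/10, 2)
  u_3 = (-46/41, 138/41, 23/41)

Apply the Gram-Schmidt recurrence
  u_1 = v_1
  u_i = v_i − Σ_{j<i} ((v_i · u_j) / (u_j · u_j)) · u_j.

Step by step this gives:
  u_1 = (3, 1, 0)
  u_2 = (1/10, -3/10, 2)
  u_3 = (-46/41, 138/41, 23/41)

Orthogonality check:
  u_2 · u_1 = 0 (should be 0)
  u_3 · u_1 = 0 (should be 0)
  u_3 · u_2 = 0 (should be 0)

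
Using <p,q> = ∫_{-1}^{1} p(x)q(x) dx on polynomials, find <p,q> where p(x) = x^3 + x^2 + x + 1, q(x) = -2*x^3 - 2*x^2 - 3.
<p,q> = -1208/105

Expand the product: p(x)·q(x) = -2*x^6 - 4*x^5 - 4*x^4 - 7*x^3 - 5*x^2 - 3*x - 3.
∫_{-1}^{1} of each monomial x^k gives [2/(k+1) if k even, 0 if k odd]. Integrating term-by-term (or equivalently evaluating the antiderivative F(x) = -2*x^7/7 - 2*x^6/3 - 4*x^5/5 - 7*x^4/4 - 5*x^3/3 - 3*x^2/2 - 3*x at the endpoints):
  F(1) − F(−1) = -4061/420 − (257/140) = -1208/105.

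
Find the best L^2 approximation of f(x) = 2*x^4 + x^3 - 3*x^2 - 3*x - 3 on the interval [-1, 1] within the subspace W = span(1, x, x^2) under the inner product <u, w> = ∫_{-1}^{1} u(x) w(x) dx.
g(x) = -9*x^2/7 - 12*x/5 - 111/35

The best approximation g ∈ W is the orthogonal projection of f onto W. Writing g = a_0 + a_1 x + a_2 x^2, the coefficients solve the normal equations G · a = b where
  G_{ij} = <φ_i, φ_j> and b_i = <f, φ_i>, with φ_0 = 1, φ_1 = x, φ_2 = x^2.
G =
  [2, 0, 2/3]
  [0, 2/3, 0]
  [2/3, 0, 2/5],
b = (-36/5, -8/5, -92/35).
Solving gives a_0 = -111/35, a_1 = -12/5, a_2 = -9/7, so
  g(x) = -9*x^2/7 - 12*x/5 - 111/35.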